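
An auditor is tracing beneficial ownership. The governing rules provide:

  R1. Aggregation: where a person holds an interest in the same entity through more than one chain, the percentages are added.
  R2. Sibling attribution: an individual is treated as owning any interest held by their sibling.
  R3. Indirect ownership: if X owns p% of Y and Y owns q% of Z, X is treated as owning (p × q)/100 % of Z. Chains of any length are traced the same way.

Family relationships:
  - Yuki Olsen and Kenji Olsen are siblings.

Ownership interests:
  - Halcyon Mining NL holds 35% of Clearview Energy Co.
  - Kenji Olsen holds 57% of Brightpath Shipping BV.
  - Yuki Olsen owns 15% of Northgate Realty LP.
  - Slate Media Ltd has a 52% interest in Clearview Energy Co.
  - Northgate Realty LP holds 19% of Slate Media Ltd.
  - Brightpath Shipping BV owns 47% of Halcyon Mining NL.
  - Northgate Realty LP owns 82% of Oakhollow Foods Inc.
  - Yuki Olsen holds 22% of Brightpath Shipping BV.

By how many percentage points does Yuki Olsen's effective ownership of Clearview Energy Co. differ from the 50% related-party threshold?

35.5225

By sibling attribution (R2), Yuki Olsen is treated as also owning Kenji Olsen's interest in Brightpath Shipping BV, giving 22% + 57% = 79%.
Chain via Brightpath Shipping BV → Halcyon Mining NL (R3): 79% × 47% × 35% = 12.9955% of Clearview Energy Co.
Chain via Northgate Realty LP → Slate Media Ltd (R3): 15% × 19% × 52% = 1.482% of Clearview Energy Co.
Aggregating (R1): 12.9955% + 1.482% = 14.4775%.
14.4775% falls short of the 50% threshold by 35.5225 percentage points.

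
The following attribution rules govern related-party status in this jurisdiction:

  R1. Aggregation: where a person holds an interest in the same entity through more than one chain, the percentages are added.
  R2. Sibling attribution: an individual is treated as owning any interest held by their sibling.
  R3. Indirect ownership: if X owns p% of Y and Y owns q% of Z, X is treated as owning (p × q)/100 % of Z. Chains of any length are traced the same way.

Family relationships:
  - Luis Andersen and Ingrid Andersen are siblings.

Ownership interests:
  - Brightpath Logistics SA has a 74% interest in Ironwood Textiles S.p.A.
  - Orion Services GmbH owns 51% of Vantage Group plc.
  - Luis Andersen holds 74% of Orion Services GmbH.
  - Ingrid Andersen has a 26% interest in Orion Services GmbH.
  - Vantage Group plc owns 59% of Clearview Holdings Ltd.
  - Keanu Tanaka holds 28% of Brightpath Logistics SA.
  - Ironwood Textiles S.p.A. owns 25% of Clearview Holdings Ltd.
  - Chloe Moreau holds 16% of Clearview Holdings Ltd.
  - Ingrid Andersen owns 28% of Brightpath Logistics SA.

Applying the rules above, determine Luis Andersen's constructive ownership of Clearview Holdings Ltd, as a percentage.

By sibling attribution (R2), Luis Andersen is treated as also owning Ingrid Andersen's interest in Orion Services GmbH, giving 74% + 26% = 100%.
By sibling attribution (R2), Luis Andersen is treated as owning Ingrid Andersen's 28% interest in Brightpath Logistics SA.
Chain via Orion Services GmbH → Vantage Group plc (R3): 100% × 51% × 59% = 30.09% of Clearview Holdings Ltd.
Chain via Brightpath Logistics SA → Ironwood Textiles S.p.A. (R3): 28% × 74% × 25% = 5.18% of Clearview Holdings Ltd.
Aggregating (R1): 30.09% + 5.18% = 35.27%.

35.27%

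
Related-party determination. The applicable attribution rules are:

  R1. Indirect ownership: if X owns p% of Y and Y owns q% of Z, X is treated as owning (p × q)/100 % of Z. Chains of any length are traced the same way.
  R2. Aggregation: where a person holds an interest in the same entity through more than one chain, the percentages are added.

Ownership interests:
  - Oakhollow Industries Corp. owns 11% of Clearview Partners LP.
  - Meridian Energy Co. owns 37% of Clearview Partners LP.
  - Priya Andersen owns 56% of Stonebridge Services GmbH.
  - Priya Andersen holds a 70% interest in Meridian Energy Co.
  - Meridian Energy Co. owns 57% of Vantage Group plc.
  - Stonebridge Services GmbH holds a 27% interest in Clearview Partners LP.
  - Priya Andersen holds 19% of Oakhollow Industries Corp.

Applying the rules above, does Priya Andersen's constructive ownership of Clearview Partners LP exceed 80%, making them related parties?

No

Chain via Oakhollow Industries Corp. (R1): 19% × 11% = 2.09% of Clearview Partners LP.
Chain via Meridian Energy Co. (R1): 70% × 37% = 25.9% of Clearview Partners LP.
Chain via Stonebridge Services GmbH (R1): 56% × 27% = 15.12% of Clearview Partners LP.
Aggregating (R2): 2.09% + 25.9% + 15.12% = 43.11%.
43.11% does not exceed the 80% threshold, so Priya is not a related party to Clearview Partners LP.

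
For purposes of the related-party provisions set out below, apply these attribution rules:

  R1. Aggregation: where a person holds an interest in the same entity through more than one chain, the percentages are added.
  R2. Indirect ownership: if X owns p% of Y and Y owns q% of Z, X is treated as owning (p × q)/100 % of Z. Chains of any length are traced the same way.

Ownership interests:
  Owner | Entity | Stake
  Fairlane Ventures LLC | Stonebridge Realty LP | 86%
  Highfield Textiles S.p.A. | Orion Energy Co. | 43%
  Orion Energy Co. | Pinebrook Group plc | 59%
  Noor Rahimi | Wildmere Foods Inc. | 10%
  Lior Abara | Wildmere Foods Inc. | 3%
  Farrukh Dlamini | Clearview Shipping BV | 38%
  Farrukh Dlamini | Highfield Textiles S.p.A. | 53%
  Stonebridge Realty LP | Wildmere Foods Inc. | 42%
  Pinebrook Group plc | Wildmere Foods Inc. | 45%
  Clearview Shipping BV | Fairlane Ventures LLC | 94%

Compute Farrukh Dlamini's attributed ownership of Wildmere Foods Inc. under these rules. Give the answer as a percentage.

Chain via Clearview Shipping BV → Fairlane Ventures LLC → Stonebridge Realty LP (R2): 38% × 94% × 86% × 42% = 12.902064% of Wildmere Foods Inc.
Chain via Highfield Textiles S.p.A. → Orion Energy Co. → Pinebrook Group plc (R2): 53% × 43% × 59% × 45% = 6.050745% of Wildmere Foods Inc.
Aggregating (R1): 12.902064% + 6.050745% = 18.952809%.

18.952809%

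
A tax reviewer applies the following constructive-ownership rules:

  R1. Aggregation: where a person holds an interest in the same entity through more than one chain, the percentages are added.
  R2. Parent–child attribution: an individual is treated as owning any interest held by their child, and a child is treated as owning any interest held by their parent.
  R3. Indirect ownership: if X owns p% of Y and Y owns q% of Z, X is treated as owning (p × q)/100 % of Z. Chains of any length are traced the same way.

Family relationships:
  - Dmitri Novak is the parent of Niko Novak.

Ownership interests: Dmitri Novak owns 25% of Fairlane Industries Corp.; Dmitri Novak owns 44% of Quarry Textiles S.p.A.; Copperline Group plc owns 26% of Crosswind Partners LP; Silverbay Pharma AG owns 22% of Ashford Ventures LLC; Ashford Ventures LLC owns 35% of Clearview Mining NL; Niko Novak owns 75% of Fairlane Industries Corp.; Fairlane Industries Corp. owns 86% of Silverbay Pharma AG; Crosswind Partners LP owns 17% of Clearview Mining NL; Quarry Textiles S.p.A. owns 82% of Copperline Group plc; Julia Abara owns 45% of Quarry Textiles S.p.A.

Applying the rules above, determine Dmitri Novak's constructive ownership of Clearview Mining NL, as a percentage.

By parent–child attribution (R2), Dmitri Novak is treated as also owning Niko Novak's interest in Fairlane Industries Corp, giving 25% + 75% = 100%.
Chain via Fairlane Industries Corp. → Silverbay Pharma AG → Ashford Ventures LLC (R3): 100% × 86% × 22% × 35% = 6.622% of Clearview Mining NL.
Chain via Quarry Textiles S.p.A. → Copperline Group plc → Crosswind Partners LP (R3): 44% × 82% × 26% × 17% = 1.594736% of Clearview Mining NL.
Aggregating (R1): 6.622% + 1.594736% = 8.216736%.

8.216736%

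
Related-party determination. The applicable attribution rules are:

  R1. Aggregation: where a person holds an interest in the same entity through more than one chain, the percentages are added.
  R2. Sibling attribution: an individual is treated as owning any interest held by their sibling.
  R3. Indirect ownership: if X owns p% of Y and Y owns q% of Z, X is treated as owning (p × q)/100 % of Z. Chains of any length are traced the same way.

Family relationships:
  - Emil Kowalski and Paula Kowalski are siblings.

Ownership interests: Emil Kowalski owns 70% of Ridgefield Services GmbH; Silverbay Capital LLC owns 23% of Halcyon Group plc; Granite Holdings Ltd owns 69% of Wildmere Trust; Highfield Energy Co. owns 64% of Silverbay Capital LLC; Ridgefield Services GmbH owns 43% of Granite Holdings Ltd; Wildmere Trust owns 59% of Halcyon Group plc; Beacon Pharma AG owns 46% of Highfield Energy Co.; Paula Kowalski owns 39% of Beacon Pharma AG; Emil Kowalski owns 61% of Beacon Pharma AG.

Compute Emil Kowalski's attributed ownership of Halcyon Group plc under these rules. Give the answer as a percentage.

19.02491%

By sibling attribution (R2), Emil Kowalski is treated as also owning Paula Kowalski's interest in Beacon Pharma AG, giving 61% + 39% = 100%.
Chain via Ridgefield Services GmbH → Granite Holdings Ltd → Wildmere Trust (R3): 70% × 43% × 69% × 59% = 12.25371% of Halcyon Group plc.
Chain via Beacon Pharma AG → Highfield Energy Co. → Silverbay Capital LLC (R3): 100% × 46% × 64% × 23% = 6.7712% of Halcyon Group plc.
Aggregating (R1): 12.25371% + 6.7712% = 19.02491%.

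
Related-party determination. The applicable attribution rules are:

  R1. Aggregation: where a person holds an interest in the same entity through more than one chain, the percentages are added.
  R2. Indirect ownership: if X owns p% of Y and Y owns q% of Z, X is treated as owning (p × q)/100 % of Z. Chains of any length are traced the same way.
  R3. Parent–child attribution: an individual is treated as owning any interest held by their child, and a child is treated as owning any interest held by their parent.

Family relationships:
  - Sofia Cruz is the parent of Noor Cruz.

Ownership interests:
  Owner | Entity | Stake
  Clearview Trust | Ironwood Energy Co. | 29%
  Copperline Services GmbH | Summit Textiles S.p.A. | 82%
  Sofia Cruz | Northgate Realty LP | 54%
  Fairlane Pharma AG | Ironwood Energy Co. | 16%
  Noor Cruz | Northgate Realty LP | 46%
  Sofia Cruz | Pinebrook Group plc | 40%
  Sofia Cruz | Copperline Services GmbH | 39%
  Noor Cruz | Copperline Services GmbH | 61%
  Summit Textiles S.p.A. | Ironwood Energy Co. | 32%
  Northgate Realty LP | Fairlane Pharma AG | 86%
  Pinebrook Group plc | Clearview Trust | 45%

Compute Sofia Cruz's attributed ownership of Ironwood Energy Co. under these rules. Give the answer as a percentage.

By parent–child attribution (R3), Sofia Cruz is treated as also owning Noor Cruz's interest in Copperline Services GmbH, giving 39% + 61% = 100%.
By parent–child attribution (R3), Sofia Cruz is treated as also owning Noor Cruz's interest in Northgate Realty LP, giving 54% + 46% = 100%.
Chain via Copperline Services GmbH → Summit Textiles S.p.A. (R2): 100% × 82% × 32% = 26.24% of Ironwood Energy Co.
Chain via Northgate Realty LP → Fairlane Pharma AG (R2): 100% × 86% × 16% = 13.76% of Ironwood Energy Co.
Chain via Pinebrook Group plc → Clearview Trust (R2): 40% × 45% × 29% = 5.22% of Ironwood Energy Co.
Aggregating (R1): 26.24% + 13.76% + 5.22% = 45.22%.

45.22%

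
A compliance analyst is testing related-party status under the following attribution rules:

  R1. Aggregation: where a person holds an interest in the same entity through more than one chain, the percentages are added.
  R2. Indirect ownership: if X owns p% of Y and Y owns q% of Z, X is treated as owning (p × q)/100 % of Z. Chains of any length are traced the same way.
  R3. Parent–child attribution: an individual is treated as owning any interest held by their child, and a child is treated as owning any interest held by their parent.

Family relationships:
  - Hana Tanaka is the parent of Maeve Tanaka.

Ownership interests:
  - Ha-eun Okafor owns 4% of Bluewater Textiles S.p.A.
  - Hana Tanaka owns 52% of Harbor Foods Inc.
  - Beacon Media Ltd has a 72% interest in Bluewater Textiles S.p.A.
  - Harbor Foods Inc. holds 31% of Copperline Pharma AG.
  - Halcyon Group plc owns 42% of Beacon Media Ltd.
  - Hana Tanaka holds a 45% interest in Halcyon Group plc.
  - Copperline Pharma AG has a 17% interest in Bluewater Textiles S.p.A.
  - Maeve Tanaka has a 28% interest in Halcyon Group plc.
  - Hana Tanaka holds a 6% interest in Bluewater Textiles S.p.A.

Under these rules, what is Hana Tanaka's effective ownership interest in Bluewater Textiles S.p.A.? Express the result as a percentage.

30.8156%

By parent–child attribution (R3), Hana Tanaka is treated as also owning Maeve Tanaka's interest in Halcyon Group plc, giving 45% + 28% = 73%.
Chain via Halcyon Group plc → Beacon Media Ltd (R2): 73% × 42% × 72% = 22.0752% of Bluewater Textiles S.p.A.
Chain via Harbor Foods Inc. → Copperline Pharma AG (R2): 52% × 31% × 17% = 2.7404% of Bluewater Textiles S.p.A.
Direct interest in Bluewater Textiles S.p.A: 6%.
Aggregating (R1): 22.0752% + 2.7404% + 6% = 30.8156%.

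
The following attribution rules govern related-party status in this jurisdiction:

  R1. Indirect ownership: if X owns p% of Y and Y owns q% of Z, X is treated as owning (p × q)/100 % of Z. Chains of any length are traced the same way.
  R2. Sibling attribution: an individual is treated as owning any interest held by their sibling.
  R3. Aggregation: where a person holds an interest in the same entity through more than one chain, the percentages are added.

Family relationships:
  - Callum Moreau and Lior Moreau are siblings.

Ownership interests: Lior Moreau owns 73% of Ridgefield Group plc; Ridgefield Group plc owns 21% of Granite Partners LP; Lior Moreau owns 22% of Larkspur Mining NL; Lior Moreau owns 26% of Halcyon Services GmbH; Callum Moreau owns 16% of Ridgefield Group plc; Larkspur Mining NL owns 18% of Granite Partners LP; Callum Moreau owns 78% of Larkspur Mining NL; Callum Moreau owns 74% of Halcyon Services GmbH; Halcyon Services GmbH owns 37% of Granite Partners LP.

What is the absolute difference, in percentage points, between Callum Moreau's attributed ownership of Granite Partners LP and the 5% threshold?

68.69

By sibling attribution (R2), Callum Moreau is treated as also owning Lior Moreau's interest in Halcyon Services GmbH, giving 74% + 26% = 100%.
By sibling attribution (R2), Callum Moreau is treated as also owning Lior Moreau's interest in Ridgefield Group plc, giving 16% + 73% = 89%.
By sibling attribution (R2), Callum Moreau is treated as also owning Lior Moreau's interest in Larkspur Mining NL, giving 78% + 22% = 100%.
Chain via Halcyon Services GmbH (R1): 100% × 37% = 37% of Granite Partners LP.
Chain via Ridgefield Group plc (R1): 89% × 21% = 18.69% of Granite Partners LP.
Chain via Larkspur Mining NL (R1): 100% × 18% = 18% of Granite Partners LP.
Aggregating (R3): 37% + 18.69% + 18% = 73.69%.
73.69% exceeds the 5% threshold by 68.69 percentage points.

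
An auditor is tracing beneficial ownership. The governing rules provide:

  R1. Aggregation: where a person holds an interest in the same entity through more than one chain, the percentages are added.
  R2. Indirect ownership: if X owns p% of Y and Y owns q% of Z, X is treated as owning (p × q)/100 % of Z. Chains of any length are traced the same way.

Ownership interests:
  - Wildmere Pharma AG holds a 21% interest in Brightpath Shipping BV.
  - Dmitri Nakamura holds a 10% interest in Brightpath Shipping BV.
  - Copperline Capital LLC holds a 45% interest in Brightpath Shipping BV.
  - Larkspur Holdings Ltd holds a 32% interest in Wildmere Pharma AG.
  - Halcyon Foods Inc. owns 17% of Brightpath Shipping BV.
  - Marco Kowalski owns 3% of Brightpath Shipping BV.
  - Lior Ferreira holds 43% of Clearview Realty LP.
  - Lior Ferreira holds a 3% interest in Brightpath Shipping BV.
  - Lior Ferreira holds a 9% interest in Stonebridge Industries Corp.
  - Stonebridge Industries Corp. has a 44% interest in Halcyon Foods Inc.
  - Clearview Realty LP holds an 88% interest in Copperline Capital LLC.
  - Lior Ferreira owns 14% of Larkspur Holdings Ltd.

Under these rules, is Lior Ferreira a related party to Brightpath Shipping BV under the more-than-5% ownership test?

Chain via Clearview Realty LP → Copperline Capital LLC (R2): 43% × 88% × 45% = 17.028% of Brightpath Shipping BV.
Chain via Stonebridge Industries Corp. → Halcyon Foods Inc. (R2): 9% × 44% × 17% = 0.6732% of Brightpath Shipping BV.
Chain via Larkspur Holdings Ltd → Wildmere Pharma AG (R2): 14% × 32% × 21% = 0.9408% of Brightpath Shipping BV.
Direct interest in Brightpath Shipping BV: 3%.
Aggregating (R1): 17.028% + 0.6732% + 0.9408% + 3% = 21.642%.
21.642% exceeds the 5% threshold, so Lior is a related party to Brightpath Shipping BV.

Yes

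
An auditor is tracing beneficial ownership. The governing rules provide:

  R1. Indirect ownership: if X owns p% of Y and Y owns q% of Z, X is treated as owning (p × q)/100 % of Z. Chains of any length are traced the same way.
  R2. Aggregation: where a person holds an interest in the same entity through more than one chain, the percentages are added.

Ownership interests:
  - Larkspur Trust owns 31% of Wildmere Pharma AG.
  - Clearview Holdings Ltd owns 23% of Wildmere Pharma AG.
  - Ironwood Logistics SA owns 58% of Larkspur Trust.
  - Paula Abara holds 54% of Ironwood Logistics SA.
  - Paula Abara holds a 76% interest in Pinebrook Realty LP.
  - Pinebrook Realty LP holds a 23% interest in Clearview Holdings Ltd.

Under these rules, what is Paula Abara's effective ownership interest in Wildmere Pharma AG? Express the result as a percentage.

Chain via Ironwood Logistics SA → Larkspur Trust (R1): 54% × 58% × 31% = 9.7092% of Wildmere Pharma AG.
Chain via Pinebrook Realty LP → Clearview Holdings Ltd (R1): 76% × 23% × 23% = 4.0204% of Wildmere Pharma AG.
Aggregating (R2): 9.7092% + 4.0204% = 13.7296%.

13.7296%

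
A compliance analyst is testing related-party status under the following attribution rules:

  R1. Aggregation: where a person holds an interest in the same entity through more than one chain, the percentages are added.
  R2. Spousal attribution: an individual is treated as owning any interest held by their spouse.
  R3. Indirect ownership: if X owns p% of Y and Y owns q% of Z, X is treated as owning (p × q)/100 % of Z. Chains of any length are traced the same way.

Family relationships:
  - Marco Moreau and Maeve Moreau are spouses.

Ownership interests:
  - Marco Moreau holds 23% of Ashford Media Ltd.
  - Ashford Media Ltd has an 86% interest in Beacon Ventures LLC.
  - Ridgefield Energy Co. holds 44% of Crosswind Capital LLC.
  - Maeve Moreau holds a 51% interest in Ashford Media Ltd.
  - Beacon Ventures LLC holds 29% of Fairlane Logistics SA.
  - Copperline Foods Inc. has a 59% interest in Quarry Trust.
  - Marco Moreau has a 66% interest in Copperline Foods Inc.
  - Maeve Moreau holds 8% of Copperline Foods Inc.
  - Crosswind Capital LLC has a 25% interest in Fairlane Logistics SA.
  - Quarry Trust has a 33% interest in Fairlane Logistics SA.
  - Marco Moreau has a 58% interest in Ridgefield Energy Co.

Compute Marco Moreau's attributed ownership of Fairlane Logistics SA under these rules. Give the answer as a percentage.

39.2434%

By spousal attribution (R2), Marco Moreau is treated as also owning Maeve Moreau's interest in Copperline Foods Inc, giving 66% + 8% = 74%.
By spousal attribution (R2), Marco Moreau is treated as also owning Maeve Moreau's interest in Ashford Media Ltd, giving 23% + 51% = 74%.
Chain via Copperline Foods Inc. → Quarry Trust (R3): 74% × 59% × 33% = 14.4078% of Fairlane Logistics SA.
Chain via Ashford Media Ltd → Beacon Ventures LLC (R3): 74% × 86% × 29% = 18.4556% of Fairlane Logistics SA.
Chain via Ridgefield Energy Co. → Crosswind Capital LLC (R3): 58% × 44% × 25% = 6.38% of Fairlane Logistics SA.
Aggregating (R1): 14.4078% + 18.4556% + 6.38% = 39.2434%.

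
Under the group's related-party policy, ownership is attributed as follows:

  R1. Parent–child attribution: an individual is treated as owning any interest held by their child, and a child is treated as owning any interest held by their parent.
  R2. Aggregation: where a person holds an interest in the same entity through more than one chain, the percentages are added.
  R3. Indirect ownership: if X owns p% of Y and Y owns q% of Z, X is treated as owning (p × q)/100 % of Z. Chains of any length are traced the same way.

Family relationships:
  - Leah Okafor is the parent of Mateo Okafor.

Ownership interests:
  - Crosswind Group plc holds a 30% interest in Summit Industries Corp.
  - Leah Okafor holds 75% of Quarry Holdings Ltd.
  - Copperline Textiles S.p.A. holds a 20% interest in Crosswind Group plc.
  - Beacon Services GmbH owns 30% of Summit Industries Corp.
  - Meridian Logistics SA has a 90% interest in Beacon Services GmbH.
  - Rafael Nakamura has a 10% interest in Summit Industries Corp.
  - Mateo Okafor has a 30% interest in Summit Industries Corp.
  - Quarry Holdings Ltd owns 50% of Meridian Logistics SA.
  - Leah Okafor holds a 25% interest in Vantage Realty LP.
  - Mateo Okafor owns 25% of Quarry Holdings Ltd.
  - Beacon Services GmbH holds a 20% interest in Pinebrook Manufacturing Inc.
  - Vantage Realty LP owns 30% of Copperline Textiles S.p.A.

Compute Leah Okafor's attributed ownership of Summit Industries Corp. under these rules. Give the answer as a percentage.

By parent–child attribution (R1), Leah Okafor is treated as also owning Mateo Okafor's interest in Quarry Holdings Ltd, giving 75% + 25% = 100%.
By parent–child attribution (R1), Leah Okafor is treated as owning Mateo Okafor's 30% interest in Summit Industries Corp.
Chain via Vantage Realty LP → Copperline Textiles S.p.A. → Crosswind Group plc (R3): 25% × 30% × 20% × 30% = 0.45% of Summit Industries Corp.
Chain via Quarry Holdings Ltd → Meridian Logistics SA → Beacon Services GmbH (R3): 100% × 50% × 90% × 30% = 13.5% of Summit Industries Corp.
Direct interest in Summit Industries Corp: 30%.
Aggregating (R2): 0.45% + 13.5% + 30% = 43.95%.

43.95%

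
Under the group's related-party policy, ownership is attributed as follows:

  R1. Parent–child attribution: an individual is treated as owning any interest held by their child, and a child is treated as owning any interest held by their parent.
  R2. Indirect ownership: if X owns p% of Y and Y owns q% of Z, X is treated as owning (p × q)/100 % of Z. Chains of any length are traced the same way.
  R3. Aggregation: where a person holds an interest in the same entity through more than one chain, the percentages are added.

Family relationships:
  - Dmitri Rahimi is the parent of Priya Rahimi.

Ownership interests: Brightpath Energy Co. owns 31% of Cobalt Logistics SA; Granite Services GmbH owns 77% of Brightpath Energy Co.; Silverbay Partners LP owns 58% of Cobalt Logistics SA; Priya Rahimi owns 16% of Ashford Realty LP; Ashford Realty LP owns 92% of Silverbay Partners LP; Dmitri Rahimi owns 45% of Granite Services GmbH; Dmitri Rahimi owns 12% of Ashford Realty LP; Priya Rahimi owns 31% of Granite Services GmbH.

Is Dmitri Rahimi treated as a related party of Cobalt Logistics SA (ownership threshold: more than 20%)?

By parent–child attribution (R1), Dmitri Rahimi is treated as also owning Priya Rahimi's interest in Ashford Realty LP, giving 12% + 16% = 28%.
By parent–child attribution (R1), Dmitri Rahimi is treated as also owning Priya Rahimi's interest in Granite Services GmbH, giving 45% + 31% = 76%.
Chain via Ashford Realty LP → Silverbay Partners LP (R2): 28% × 92% × 58% = 14.9408% of Cobalt Logistics SA.
Chain via Granite Services GmbH → Brightpath Energy Co. (R2): 76% × 77% × 31% = 18.1412% of Cobalt Logistics SA.
Aggregating (R3): 14.9408% + 18.1412% = 33.082%.
33.082% exceeds the 20% threshold, so Dmitri is a related party to Cobalt Logistics SA.

Yes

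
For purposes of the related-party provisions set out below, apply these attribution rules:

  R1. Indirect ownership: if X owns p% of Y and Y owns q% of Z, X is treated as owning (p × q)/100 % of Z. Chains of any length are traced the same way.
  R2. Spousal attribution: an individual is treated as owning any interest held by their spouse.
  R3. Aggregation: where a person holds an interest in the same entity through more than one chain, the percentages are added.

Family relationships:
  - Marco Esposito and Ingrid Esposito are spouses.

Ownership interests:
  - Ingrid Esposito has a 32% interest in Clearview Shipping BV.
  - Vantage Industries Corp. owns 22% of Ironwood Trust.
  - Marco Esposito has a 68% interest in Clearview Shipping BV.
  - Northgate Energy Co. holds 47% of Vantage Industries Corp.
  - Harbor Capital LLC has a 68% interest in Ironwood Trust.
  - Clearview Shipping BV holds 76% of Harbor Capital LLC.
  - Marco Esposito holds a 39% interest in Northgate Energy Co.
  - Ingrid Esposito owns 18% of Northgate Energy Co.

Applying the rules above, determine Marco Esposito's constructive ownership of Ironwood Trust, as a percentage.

By spousal attribution (R2), Marco Esposito is treated as also owning Ingrid Esposito's interest in Clearview Shipping BV, giving 68% + 32% = 100%.
By spousal attribution (R2), Marco Esposito is treated as also owning Ingrid Esposito's interest in Northgate Energy Co, giving 39% + 18% = 57%.
Chain via Clearview Shipping BV → Harbor Capital LLC (R1): 100% × 76% × 68% = 51.68% of Ironwood Trust.
Chain via Northgate Energy Co. → Vantage Industries Corp. (R1): 57% × 47% × 22% = 5.8938% of Ironwood Trust.
Aggregating (R3): 51.68% + 5.8938% = 57.5738%.

57.5738%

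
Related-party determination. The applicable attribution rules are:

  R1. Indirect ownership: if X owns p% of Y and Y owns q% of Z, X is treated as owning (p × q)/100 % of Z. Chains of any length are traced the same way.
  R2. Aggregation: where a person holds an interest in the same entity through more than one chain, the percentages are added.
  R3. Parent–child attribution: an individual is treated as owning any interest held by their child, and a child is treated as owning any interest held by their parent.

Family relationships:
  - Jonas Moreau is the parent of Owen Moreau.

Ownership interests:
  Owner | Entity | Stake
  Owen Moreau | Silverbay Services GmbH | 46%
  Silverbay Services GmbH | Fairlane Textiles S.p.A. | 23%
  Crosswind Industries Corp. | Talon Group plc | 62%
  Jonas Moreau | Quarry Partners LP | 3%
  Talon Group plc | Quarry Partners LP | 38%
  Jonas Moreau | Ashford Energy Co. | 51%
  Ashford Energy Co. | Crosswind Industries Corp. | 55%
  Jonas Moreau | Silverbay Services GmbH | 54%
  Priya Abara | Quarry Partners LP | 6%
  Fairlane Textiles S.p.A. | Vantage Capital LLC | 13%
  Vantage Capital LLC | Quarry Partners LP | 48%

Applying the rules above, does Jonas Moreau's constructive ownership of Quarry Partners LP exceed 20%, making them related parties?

No

By parent–child attribution (R3), Jonas Moreau is treated as also owning Owen Moreau's interest in Silverbay Services GmbH, giving 54% + 46% = 100%.
Chain via Ashford Energy Co. → Crosswind Industries Corp. → Talon Group plc (R1): 51% × 55% × 62% × 38% = 6.60858% of Quarry Partners LP.
Chain via Silverbay Services GmbH → Fairlane Textiles S.p.A. → Vantage Capital LLC (R1): 100% × 23% × 13% × 48% = 1.4352% of Quarry Partners LP.
Direct interest in Quarry Partners LP: 3%.
Aggregating (R2): 6.60858% + 1.4352% + 3% = 11.04378%.
11.04378% does not exceed the 20% threshold, so Jonas is not a related party to Quarry Partners LP.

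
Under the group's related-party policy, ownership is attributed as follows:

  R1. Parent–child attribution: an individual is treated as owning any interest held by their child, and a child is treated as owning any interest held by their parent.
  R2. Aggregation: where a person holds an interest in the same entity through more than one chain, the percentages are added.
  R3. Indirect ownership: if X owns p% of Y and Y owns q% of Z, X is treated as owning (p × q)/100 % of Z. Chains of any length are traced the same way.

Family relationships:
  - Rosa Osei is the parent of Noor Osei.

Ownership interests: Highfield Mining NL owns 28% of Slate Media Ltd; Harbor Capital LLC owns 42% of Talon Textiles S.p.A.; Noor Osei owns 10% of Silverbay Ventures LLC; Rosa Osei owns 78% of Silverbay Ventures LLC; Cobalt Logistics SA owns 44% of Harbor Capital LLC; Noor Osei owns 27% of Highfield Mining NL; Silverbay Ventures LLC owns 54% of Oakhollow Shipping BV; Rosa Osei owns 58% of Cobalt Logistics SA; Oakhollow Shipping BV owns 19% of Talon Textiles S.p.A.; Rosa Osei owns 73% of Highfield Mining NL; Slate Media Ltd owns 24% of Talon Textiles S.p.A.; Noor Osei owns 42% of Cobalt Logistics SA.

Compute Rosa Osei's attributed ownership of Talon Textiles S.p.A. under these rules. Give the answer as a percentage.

By parent–child attribution (R1), Rosa Osei is treated as also owning Noor Osei's interest in Highfield Mining NL, giving 73% + 27% = 100%.
By parent–child attribution (R1), Rosa Osei is treated as also owning Noor Osei's interest in Silverbay Ventures LLC, giving 78% + 10% = 88%.
By parent–child attribution (R1), Rosa Osei is treated as also owning Noor Osei's interest in Cobalt Logistics SA, giving 58% + 42% = 100%.
Chain via Highfield Mining NL → Slate Media Ltd (R3): 100% × 28% × 24% = 6.72% of Talon Textiles S.p.A.
Chain via Silverbay Ventures LLC → Oakhollow Shipping BV (R3): 88% × 54% × 19% = 9.0288% of Talon Textiles S.p.A.
Chain via Cobalt Logistics SA → Harbor Capital LLC (R3): 100% × 44% × 42% = 18.48% of Talon Textiles S.p.A.
Aggregating (R2): 6.72% + 9.0288% + 18.48% = 34.2288%.

34.2288%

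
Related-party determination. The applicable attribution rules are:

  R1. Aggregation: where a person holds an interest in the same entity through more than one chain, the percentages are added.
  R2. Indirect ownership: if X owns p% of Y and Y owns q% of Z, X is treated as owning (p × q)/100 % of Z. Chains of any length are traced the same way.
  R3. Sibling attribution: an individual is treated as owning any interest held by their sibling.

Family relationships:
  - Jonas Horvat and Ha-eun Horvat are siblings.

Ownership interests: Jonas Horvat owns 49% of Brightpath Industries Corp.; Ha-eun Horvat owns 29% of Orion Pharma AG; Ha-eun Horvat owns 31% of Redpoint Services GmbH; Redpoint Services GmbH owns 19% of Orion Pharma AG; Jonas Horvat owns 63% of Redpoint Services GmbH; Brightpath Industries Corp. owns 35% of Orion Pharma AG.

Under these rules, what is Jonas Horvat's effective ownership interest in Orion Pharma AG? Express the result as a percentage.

By sibling attribution (R3), Jonas Horvat is treated as also owning Ha-eun Horvat's interest in Redpoint Services GmbH, giving 63% + 31% = 94%.
By sibling attribution (R3), Jonas Horvat is treated as owning Ha-eun Horvat's 29% interest in Orion Pharma AG.
Chain via Brightpath Industries Corp. (R2): 49% × 35% = 17.15% of Orion Pharma AG.
Chain via Redpoint Services GmbH (R2): 94% × 19% = 17.86% of Orion Pharma AG.
Direct interest in Orion Pharma AG: 29%.
Aggregating (R1): 17.15% + 17.86% + 29% = 64.01%.

64.01%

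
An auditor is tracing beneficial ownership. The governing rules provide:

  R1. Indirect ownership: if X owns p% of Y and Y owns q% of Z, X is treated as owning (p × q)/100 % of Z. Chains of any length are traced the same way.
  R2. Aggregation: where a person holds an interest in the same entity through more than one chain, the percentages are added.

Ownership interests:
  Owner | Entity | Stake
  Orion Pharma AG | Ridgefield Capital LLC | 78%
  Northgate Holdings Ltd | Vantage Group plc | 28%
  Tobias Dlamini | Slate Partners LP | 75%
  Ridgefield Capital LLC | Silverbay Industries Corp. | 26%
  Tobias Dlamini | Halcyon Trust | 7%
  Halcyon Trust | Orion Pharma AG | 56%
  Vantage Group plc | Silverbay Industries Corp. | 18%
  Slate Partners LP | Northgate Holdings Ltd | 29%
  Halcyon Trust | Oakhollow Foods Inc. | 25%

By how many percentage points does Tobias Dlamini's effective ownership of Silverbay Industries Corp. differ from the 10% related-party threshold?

Chain via Halcyon Trust → Orion Pharma AG → Ridgefield Capital LLC (R1): 7% × 56% × 78% × 26% = 0.794976% of Silverbay Industries Corp.
Chain via Slate Partners LP → Northgate Holdings Ltd → Vantage Group plc (R1): 75% × 29% × 28% × 18% = 1.0962% of Silverbay Industries Corp.
Aggregating (R2): 0.794976% + 1.0962% = 1.891176%.
1.891176% falls short of the 10% threshold by 8.108824 percentage points.

8.108824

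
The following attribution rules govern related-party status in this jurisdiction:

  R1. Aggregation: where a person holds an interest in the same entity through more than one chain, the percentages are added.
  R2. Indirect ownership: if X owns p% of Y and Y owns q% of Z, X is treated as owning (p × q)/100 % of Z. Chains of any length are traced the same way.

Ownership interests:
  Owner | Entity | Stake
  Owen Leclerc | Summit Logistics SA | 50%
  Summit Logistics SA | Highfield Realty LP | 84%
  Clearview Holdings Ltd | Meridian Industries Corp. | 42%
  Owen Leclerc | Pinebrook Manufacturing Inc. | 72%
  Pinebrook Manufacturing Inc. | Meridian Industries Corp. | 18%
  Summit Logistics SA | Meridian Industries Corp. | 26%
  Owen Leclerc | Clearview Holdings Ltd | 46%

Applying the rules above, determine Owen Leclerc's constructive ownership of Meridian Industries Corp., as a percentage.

45.28%

Chain via Clearview Holdings Ltd (R2): 46% × 42% = 19.32% of Meridian Industries Corp.
Chain via Summit Logistics SA (R2): 50% × 26% = 13% of Meridian Industries Corp.
Chain via Pinebrook Manufacturing Inc. (R2): 72% × 18% = 12.96% of Meridian Industries Corp.
Aggregating (R1): 19.32% + 13% + 12.96% = 45.28%.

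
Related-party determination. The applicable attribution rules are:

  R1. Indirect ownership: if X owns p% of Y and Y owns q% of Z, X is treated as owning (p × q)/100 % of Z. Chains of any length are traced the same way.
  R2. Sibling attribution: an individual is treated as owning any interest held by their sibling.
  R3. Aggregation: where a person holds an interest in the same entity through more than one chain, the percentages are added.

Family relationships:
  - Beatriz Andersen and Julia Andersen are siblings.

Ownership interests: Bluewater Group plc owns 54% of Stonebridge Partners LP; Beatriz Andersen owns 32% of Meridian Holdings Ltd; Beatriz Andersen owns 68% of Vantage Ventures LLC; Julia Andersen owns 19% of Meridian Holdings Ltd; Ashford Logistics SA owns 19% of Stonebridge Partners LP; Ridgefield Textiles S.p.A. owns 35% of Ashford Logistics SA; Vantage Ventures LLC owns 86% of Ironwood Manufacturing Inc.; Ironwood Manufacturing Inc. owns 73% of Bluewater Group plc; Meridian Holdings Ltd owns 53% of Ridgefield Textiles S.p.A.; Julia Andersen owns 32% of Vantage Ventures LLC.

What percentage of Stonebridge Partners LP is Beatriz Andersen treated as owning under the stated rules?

By sibling attribution (R2), Beatriz Andersen is treated as also owning Julia Andersen's interest in Vantage Ventures LLC, giving 68% + 32% = 100%.
By sibling attribution (R2), Beatriz Andersen is treated as also owning Julia Andersen's interest in Meridian Holdings Ltd, giving 32% + 19% = 51%.
Chain via Vantage Ventures LLC → Ironwood Manufacturing Inc. → Bluewater Group plc (R1): 100% × 86% × 73% × 54% = 33.9012% of Stonebridge Partners LP.
Chain via Meridian Holdings Ltd → Ridgefield Textiles S.p.A. → Ashford Logistics SA (R1): 51% × 53% × 35% × 19% = 1.797495% of Stonebridge Partners LP.
Aggregating (R3): 33.9012% + 1.797495% = 35.698695%.

35.698695%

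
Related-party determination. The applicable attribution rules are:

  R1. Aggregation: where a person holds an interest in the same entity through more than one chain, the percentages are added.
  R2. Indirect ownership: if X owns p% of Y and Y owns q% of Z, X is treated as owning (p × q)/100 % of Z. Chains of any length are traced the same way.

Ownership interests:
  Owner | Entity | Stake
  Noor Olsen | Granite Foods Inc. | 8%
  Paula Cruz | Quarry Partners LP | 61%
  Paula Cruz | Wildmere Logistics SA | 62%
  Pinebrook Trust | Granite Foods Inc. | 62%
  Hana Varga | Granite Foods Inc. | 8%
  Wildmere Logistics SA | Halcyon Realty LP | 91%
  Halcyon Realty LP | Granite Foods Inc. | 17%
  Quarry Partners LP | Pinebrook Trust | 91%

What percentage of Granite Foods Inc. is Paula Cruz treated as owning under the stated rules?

Chain via Quarry Partners LP → Pinebrook Trust (R2): 61% × 91% × 62% = 34.4162% of Granite Foods Inc.
Chain via Wildmere Logistics SA → Halcyon Realty LP (R2): 62% × 91% × 17% = 9.5914% of Granite Foods Inc.
Aggregating (R1): 34.4162% + 9.5914% = 44.0076%.

44.0076%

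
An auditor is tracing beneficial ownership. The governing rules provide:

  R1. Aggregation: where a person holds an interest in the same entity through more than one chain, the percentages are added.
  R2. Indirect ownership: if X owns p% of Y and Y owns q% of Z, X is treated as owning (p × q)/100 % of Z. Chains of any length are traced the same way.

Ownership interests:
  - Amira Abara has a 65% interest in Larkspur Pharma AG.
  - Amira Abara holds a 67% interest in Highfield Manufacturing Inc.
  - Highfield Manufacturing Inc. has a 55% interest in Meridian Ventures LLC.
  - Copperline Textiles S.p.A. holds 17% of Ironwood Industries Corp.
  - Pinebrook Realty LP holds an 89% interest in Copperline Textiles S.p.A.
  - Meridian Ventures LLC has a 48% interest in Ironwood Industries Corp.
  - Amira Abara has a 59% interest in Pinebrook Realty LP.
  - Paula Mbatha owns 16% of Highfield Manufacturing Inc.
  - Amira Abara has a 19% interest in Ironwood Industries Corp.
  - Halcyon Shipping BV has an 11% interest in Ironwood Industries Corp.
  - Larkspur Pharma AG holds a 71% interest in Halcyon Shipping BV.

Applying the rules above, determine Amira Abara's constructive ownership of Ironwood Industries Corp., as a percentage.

50.6912%

Chain via Highfield Manufacturing Inc. → Meridian Ventures LLC (R2): 67% × 55% × 48% = 17.688% of Ironwood Industries Corp.
Chain via Pinebrook Realty LP → Copperline Textiles S.p.A. (R2): 59% × 89% × 17% = 8.9267% of Ironwood Industries Corp.
Chain via Larkspur Pharma AG → Halcyon Shipping BV (R2): 65% × 71% × 11% = 5.0765% of Ironwood Industries Corp.
Direct interest in Ironwood Industries Corp: 19%.
Aggregating (R1): 17.688% + 8.9267% + 5.0765% + 19% = 50.6912%.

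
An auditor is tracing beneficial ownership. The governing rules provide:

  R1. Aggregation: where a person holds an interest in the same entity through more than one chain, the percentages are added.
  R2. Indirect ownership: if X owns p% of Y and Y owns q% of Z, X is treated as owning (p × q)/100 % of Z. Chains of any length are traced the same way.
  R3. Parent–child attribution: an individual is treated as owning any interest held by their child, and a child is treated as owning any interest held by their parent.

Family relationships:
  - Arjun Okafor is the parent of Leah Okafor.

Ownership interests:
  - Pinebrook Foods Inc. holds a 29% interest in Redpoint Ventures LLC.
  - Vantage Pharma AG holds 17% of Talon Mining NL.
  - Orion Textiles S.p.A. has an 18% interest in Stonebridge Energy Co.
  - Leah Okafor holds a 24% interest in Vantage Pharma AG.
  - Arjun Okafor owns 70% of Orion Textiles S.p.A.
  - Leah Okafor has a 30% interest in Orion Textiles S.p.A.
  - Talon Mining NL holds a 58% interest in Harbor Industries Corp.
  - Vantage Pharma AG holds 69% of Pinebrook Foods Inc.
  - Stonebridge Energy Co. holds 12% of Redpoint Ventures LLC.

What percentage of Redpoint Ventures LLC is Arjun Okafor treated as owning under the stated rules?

By parent–child attribution (R3), Arjun Okafor is treated as also owning Leah Okafor's interest in Orion Textiles S.p.A, giving 70% + 30% = 100%.
By parent–child attribution (R3), Arjun Okafor is treated as owning Leah Okafor's 24% interest in Vantage Pharma AG.
Chain via Orion Textiles S.p.A. → Stonebridge Energy Co. (R2): 100% × 18% × 12% = 2.16% of Redpoint Ventures LLC.
Chain via Vantage Pharma AG → Pinebrook Foods Inc. (R2): 24% × 69% × 29% = 4.8024% of Redpoint Ventures LLC.
Aggregating (R1): 2.16% + 4.8024% = 6.9624%.

6.9624%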